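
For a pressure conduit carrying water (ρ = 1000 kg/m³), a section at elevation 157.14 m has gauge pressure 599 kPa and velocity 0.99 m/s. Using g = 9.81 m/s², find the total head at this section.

h ≈ 218.25 m

Pressure head ψ = P/(ρg) = 599×1000 / (1000 × 9.81) = 61.06 m.
Velocity head = v²/(2g) = 0.99² / (2 × 9.81) = 0.050 m.
h = z + ψ + v²/(2g) = 157.14 + 61.06 + 0.050 = 218.25 m.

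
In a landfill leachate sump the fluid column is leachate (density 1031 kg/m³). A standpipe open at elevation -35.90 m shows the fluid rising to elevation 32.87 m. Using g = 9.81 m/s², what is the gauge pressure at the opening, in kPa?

Pressure head ψ = h − z = 32.87 − (-35.90) = 68.77 m.
P = ρgψ = 1031 × 9.81 × 68.77 = 695547 Pa ≈ 696 kPa.

P ≈ 696 kPa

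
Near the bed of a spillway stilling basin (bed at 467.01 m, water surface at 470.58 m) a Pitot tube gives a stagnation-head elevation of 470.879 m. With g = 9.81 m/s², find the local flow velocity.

v ≈ 2.42 m/s

Near the bed, under hydrostatic conditions, the piezometric head (z + ψ) equals the free-surface elevation, 470.58 m.
Velocity head = total − piezometric = 470.879 − 470.58 = 0.299 m.
v = √(2g·h_v) = √(2 × 9.81 × 0.299) = 2.42 m/s.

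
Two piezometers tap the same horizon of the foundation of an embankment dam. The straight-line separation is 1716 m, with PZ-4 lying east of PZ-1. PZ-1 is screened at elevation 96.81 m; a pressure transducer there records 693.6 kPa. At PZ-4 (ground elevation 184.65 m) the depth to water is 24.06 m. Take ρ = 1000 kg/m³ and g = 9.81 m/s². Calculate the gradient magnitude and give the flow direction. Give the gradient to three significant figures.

i ≈ 0.00403; groundwater flows toward the east

Pressure head at PZ-1: ψ = P/(ρg) = 693.6×1000 / (1000 × 9.81) = 70.70 m.
Total head at PZ-1: h = z + ψ = 96.81 + 70.70 = 167.51 m.
Total head at PZ-4: h = 184.65 − 24.06 = 160.59 m.
Head difference: h(PZ-1) − h(PZ-4) = 167.51 − 160.59 = 6.92 m.
Hydraulic gradient: i = |Δh| / L = 6.92 / 1716 = 0.00403.
Flow is from higher to lower head: from PZ-1 toward PZ-4, i.e. toward the east.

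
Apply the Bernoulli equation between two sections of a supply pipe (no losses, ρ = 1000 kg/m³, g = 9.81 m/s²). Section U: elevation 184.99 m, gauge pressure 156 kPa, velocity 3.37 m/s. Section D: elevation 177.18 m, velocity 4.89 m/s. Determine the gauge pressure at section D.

P₂ ≈ 226 kPa

Pressure head at U: ψ₁ = P₁/(ρg) = 156×1000 / (1000 × 9.81) = 15.90 m.
Velocity heads: v₁²/2g = 3.37²/19.62 = 0.579 m; v₂²/2g = 4.89²/19.62 = 1.219 m.
Total head H = z₁ + ψ₁ + v₁²/2g = 184.99 + 15.90 + 0.579 = 201.47 m.
ψ₂ = H − z₂ − v₂²/2g = 201.47 − 177.18 − 1.219 = 23.07 m.
P₂ = ρgψ₂ = 1000 × 9.81 × 23.07 ≈ 226 kPa.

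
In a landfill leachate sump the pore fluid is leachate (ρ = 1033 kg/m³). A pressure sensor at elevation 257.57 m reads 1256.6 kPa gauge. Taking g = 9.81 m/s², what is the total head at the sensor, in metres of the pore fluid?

ψ = P/(ρg) = 1256.6×1000 / (1033 × 9.81) = 124.00 m.
h = z + ψ = 257.57 + 124.00 = 381.57 m.

h ≈ 381.57 m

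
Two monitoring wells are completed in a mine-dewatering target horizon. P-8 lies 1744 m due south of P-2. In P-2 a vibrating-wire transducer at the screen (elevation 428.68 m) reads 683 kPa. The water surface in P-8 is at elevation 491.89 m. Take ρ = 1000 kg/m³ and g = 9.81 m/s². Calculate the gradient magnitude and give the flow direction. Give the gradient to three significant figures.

Pressure head at P-2: ψ = P/(ρg) = 683×1000 / (1000 × 9.81) = 69.62 m.
Total head at P-2: h = z + ψ = 428.68 + 69.62 = 498.30 m.
Total head at P-8: h = 491.89 m (water level in the piezometer is the total head).
Head difference: h(P-2) − h(P-8) = 498.30 − 491.89 = 6.41 m.
Hydraulic gradient: i = |Δh| / L = 6.41 / 1744 = 0.00368.
Flow is from higher to lower head: from P-2 toward P-8, i.e. toward the south.

i ≈ 0.00368; groundwater flows toward the south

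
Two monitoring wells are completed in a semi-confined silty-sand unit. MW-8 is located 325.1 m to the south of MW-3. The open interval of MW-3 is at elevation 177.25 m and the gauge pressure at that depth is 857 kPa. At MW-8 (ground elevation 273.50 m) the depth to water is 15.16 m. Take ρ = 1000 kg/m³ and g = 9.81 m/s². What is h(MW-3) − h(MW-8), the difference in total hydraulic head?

Δh ≈ 6.27 m

Pressure head at MW-3: ψ = P/(ρg) = 857×1000 / (1000 × 9.81) = 87.36 m.
Total head at MW-3: h = z + ψ = 177.25 + 87.36 = 264.61 m.
Total head at MW-8: h = 273.50 − 15.16 = 258.34 m.
Head difference: h(MW-3) − h(MW-8) = 264.61 − 258.34 = 6.27 m.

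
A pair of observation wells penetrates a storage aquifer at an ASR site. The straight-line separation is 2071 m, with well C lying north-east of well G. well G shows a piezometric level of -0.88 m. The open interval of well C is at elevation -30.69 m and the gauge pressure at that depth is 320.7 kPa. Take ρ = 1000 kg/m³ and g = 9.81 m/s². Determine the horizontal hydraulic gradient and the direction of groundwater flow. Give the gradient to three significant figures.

i ≈ 0.00139; groundwater flows toward the south-west

Total head at well G: h = -0.88 m (water level in the piezometer is the total head).
Pressure head at well C: ψ = P/(ρg) = 320.7×1000 / (1000 × 9.81) = 32.69 m.
Total head at well C: h = z + ψ = -30.69 + 32.69 = 2.00 m.
Head difference: h(well G) − h(well C) = -0.88 − 2.00 = -2.88 m.
Hydraulic gradient: i = |Δh| / L = 2.88 / 2071 = 0.00139.
Flow is from higher to lower head: from well C toward well G, i.e. toward the south-west.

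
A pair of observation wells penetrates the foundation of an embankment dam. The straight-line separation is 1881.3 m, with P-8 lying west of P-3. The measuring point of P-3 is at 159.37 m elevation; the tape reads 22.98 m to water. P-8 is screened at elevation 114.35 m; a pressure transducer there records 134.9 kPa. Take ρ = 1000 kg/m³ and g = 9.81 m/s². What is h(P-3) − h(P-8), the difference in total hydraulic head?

Δh ≈ 8.29 m

Total head at P-3: h = 159.37 − 22.98 = 136.39 m.
Pressure head at P-8: ψ = P/(ρg) = 134.9×1000 / (1000 × 9.81) = 13.75 m.
Total head at P-8: h = z + ψ = 114.35 + 13.75 = 128.10 m.
Head difference: h(P-3) − h(P-8) = 136.39 − 128.10 = 8.29 m.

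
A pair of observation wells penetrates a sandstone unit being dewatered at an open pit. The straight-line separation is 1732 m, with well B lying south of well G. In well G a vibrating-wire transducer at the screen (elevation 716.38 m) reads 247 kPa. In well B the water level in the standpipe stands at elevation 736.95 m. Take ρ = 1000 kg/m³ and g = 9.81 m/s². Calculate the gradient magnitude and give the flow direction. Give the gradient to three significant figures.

Pressure head at well G: ψ = P/(ρg) = 247×1000 / (1000 × 9.81) = 25.18 m.
Total head at well G: h = z + ψ = 716.38 + 25.18 = 741.56 m.
Total head at well B: h = 736.95 m (water level in the piezometer is the total head).
Head difference: h(well G) − h(well B) = 741.56 − 736.95 = 4.61 m.
Hydraulic gradient: i = |Δh| / L = 4.61 / 1732 = 0.00266.
Flow is from higher to lower head: from well G toward well B, i.e. toward the south.

i ≈ 0.00266; groundwater flows toward the south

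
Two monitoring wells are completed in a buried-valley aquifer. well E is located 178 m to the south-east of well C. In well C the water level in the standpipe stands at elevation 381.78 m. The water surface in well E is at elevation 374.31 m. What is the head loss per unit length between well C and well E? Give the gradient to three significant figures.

i ≈ 0.0420 m/m

Total head at well C: h = 381.78 m (water level in the piezometer is the total head).
Total head at well E: h = 374.31 m (water level in the piezometer is the total head).
Head difference: h(well C) − h(well E) = 381.78 − 374.31 = 7.47 m.
Hydraulic gradient: i = |Δh| / L = 7.47 / 178 = 0.0420.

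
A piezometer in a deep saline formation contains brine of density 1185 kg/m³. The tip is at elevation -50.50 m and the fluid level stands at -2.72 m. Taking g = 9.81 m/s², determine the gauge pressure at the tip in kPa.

P ≈ 555 kPa

Pressure head ψ = h − z = -2.72 − (-50.50) = 47.78 m.
P = ρgψ = 1185 × 9.81 × 47.78 = 555435 Pa ≈ 555 kPa.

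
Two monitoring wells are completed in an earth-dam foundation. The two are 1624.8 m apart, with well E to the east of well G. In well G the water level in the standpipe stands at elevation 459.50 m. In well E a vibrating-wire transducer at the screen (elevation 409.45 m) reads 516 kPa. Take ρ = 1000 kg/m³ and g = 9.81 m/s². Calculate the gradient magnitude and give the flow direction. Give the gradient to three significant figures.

i ≈ 0.00157; groundwater flows toward the west

Total head at well G: h = 459.50 m (water level in the piezometer is the total head).
Pressure head at well E: ψ = P/(ρg) = 516×1000 / (1000 × 9.81) = 52.60 m.
Total head at well E: h = z + ψ = 409.45 + 52.60 = 462.05 m.
Head difference: h(well G) − h(well E) = 459.50 − 462.05 = -2.55 m.
Hydraulic gradient: i = |Δh| / L = 2.55 / 1624.8 = 0.00157.
Flow is from higher to lower head: from well E toward well G, i.e. toward the west.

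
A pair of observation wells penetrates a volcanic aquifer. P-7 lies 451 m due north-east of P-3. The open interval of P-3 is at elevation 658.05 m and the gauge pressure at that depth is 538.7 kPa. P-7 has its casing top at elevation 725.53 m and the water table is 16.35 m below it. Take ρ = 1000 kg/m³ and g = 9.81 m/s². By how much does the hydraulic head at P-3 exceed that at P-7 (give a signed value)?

Δh ≈ 3.78 m

Pressure head at P-3: ψ = P/(ρg) = 538.7×1000 / (1000 × 9.81) = 54.91 m.
Total head at P-3: h = z + ψ = 658.05 + 54.91 = 712.96 m.
Total head at P-7: h = 725.53 − 16.35 = 709.18 m.
Head difference: h(P-3) − h(P-7) = 712.96 − 709.18 = 3.78 m.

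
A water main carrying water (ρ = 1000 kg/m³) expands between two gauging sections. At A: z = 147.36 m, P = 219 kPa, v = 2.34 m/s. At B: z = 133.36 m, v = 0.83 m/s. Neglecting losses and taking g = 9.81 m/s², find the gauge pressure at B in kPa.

Pressure head at A: ψ₁ = P₁/(ρg) = 219×1000 / (1000 × 9.81) = 22.32 m.
Velocity heads: v₁²/2g = 2.34²/19.62 = 0.279 m; v₂²/2g = 0.83²/19.62 = 0.035 m.
Total head H = z₁ + ψ₁ + v₁²/2g = 147.36 + 22.32 + 0.279 = 169.96 m.
ψ₂ = H − z₂ − v₂²/2g = 169.96 − 133.36 − 0.035 = 36.56 m.
P₂ = ρgψ₂ = 1000 × 9.81 × 36.56 ≈ 359 kPa.

P₂ ≈ 359 kPa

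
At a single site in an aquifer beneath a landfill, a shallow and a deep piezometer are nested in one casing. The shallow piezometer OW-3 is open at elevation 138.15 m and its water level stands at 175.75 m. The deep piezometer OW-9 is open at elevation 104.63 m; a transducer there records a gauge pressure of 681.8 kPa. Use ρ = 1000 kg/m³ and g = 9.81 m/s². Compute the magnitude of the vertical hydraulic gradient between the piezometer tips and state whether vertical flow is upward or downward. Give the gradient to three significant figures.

|i_v| ≈ 0.0483; vertical flow is downward

Total head at OW-3: h = 175.75 m (water level in the standpipe).
Pressure head at OW-9: ψ = P/(ρg) = 681.8×1000 / (1000 × 9.81) = 69.50 m.
Total head at OW-9: h = z + ψ = 104.63 + 69.50 = 174.13 m.
Δh = h(OW-3) − h(OW-9) = 175.75 − 174.13 = 1.62 m.
Vertical separation Δz = 138.15 − 104.63 = 33.52 m.
|i_v| = |Δh| / Δz = 1.62 / 33.52 = 0.0483.
Head is higher in the shallow piezometer, so vertical flow is downward (recharge condition).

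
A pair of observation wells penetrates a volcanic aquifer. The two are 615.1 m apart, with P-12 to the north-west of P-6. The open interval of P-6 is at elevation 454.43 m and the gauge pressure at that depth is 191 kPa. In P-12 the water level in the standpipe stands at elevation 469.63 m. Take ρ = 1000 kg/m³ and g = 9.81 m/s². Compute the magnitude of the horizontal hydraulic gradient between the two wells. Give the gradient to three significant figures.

i ≈ 0.00694

Pressure head at P-6: ψ = P/(ρg) = 191×1000 / (1000 × 9.81) = 19.47 m.
Total head at P-6: h = z + ψ = 454.43 + 19.47 = 473.90 m.
Total head at P-12: h = 469.63 m (water level in the piezometer is the total head).
Head difference: h(P-6) − h(P-12) = 473.90 − 469.63 = 4.27 m.
Hydraulic gradient: i = |Δh| / L = 4.27 / 615.1 = 0.00694.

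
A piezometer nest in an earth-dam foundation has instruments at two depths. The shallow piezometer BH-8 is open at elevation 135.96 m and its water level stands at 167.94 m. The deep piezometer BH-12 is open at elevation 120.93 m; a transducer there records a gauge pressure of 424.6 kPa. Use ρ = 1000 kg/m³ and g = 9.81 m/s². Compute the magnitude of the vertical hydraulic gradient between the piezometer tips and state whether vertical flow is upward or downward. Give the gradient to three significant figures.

|i_v| ≈ 0.248; vertical flow is downward

Total head at BH-8: h = 167.94 m (water level in the standpipe).
Pressure head at BH-12: ψ = P/(ρg) = 424.6×1000 / (1000 × 9.81) = 43.28 m.
Total head at BH-12: h = z + ψ = 120.93 + 43.28 = 164.21 m.
Δh = h(BH-8) − h(BH-12) = 167.94 − 164.21 = 3.73 m.
Vertical separation Δz = 135.96 − 120.93 = 15.03 m.
|i_v| = |Δh| / Δz = 3.73 / 15.03 = 0.248.
Head is higher in the shallow piezometer, so vertical flow is downward (recharge condition).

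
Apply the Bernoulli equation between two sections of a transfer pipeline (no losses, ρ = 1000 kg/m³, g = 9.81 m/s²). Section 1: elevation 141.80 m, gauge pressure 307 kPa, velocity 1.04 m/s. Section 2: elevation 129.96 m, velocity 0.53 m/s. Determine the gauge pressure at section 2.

Pressure head at 1: ψ₁ = P₁/(ρg) = 307×1000 / (1000 × 9.81) = 31.29 m.
Velocity heads: v₁²/2g = 1.04²/19.62 = 0.055 m; v₂²/2g = 0.53²/19.62 = 0.014 m.
Total head H = z₁ + ψ₁ + v₁²/2g = 141.80 + 31.29 + 0.055 = 173.15 m.
ψ₂ = H − z₂ − v₂²/2g = 173.15 − 129.96 − 0.014 = 43.18 m.
P₂ = ρgψ₂ = 1000 × 9.81 × 43.18 ≈ 424 kPa.

P₂ ≈ 424 kPa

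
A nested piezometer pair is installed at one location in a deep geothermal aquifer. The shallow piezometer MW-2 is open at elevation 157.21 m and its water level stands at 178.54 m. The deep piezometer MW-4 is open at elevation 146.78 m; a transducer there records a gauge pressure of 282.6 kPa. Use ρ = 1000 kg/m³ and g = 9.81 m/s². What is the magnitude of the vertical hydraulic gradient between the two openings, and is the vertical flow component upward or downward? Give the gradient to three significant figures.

|i_v| ≈ 0.283; vertical flow is downward

Total head at MW-2: h = 178.54 m (water level in the standpipe).
Pressure head at MW-4: ψ = P/(ρg) = 282.6×1000 / (1000 × 9.81) = 28.81 m.
Total head at MW-4: h = z + ψ = 146.78 + 28.81 = 175.59 m.
Δh = h(MW-2) − h(MW-4) = 178.54 − 175.59 = 2.95 m.
Vertical separation Δz = 157.21 − 146.78 = 10.43 m.
|i_v| = |Δh| / Δz = 2.95 / 10.43 = 0.283.
Head is higher in the shallow piezometer, so vertical flow is downward (recharge condition).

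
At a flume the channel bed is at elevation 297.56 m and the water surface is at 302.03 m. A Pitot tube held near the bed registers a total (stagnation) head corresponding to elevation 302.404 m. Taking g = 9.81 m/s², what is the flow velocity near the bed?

v ≈ 2.71 m/s

Near the bed, under hydrostatic conditions, the piezometric head (z + ψ) equals the free-surface elevation, 302.03 m.
Velocity head = total − piezometric = 302.404 − 302.03 = 0.374 m.
v = √(2g·h_v) = √(2 × 9.81 × 0.374) = 2.71 m/s.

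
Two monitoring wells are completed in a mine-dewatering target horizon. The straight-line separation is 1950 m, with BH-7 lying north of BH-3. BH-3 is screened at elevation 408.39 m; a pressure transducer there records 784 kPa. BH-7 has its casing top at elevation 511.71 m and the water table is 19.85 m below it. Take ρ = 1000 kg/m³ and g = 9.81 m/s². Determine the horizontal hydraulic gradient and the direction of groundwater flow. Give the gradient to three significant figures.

Pressure head at BH-3: ψ = P/(ρg) = 784×1000 / (1000 × 9.81) = 79.92 m.
Total head at BH-3: h = z + ψ = 408.39 + 79.92 = 488.31 m.
Total head at BH-7: h = 511.71 − 19.85 = 491.86 m.
Head difference: h(BH-3) − h(BH-7) = 488.31 − 491.86 = -3.55 m.
Hydraulic gradient: i = |Δh| / L = 3.55 / 1950 = 0.00182.
Flow is from higher to lower head: from BH-7 toward BH-3, i.e. toward the south.

i ≈ 0.00182; groundwater flows toward the south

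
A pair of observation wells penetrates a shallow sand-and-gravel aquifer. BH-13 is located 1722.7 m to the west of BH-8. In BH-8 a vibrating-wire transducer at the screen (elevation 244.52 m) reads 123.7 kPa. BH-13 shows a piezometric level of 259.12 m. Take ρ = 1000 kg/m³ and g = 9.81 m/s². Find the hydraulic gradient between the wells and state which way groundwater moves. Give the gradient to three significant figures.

Pressure head at BH-8: ψ = P/(ρg) = 123.7×1000 / (1000 × 9.81) = 12.61 m.
Total head at BH-8: h = z + ψ = 244.52 + 12.61 = 257.13 m.
Total head at BH-13: h = 259.12 m (water level in the piezometer is the total head).
Head difference: h(BH-8) − h(BH-13) = 257.13 − 259.12 = -1.99 m.
Hydraulic gradient: i = |Δh| / L = 1.99 / 1722.7 = 0.00116.
Flow is from higher to lower head: from BH-13 toward BH-8, i.e. toward the east.

i ≈ 0.00116; groundwater flows toward the east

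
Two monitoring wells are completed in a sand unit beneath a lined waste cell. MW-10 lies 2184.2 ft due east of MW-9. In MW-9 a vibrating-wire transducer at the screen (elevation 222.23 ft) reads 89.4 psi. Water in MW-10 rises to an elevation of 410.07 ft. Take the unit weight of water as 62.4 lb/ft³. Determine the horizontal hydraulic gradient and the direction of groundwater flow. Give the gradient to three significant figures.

Pressure head at MW-9: ψ = 144·P/γ = 144 × 89.4 / 62.4 = 206.31 ft.
Total head at MW-9: h = z + ψ = 222.23 + 206.31 = 428.54 ft.
Total head at MW-10: h = 410.07 ft (water level in the piezometer is the total head).
Head difference: h(MW-9) − h(MW-10) = 428.54 − 410.07 = 18.47 ft.
Hydraulic gradient: i = |Δh| / L = 18.47 / 2184.2 = 0.00846.
Flow is from higher to lower head: from MW-9 toward MW-10, i.e. toward the east.

i ≈ 0.00846; groundwater flows toward the east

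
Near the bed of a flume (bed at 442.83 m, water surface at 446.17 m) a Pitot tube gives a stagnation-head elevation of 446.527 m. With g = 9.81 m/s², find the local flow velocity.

v ≈ 2.65 m/s

Near the bed, under hydrostatic conditions, the piezometric head (z + ψ) equals the free-surface elevation, 446.17 m.
Velocity head = total − piezometric = 446.527 − 446.17 = 0.357 m.
v = √(2g·h_v) = √(2 × 9.81 × 0.357) = 2.65 m/s.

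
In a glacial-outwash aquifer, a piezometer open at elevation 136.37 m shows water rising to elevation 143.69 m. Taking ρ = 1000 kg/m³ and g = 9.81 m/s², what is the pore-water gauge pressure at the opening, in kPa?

Pressure head ψ = h − z = 143.69 − 136.37 = 7.32 m.
P = ρgψ = 1000 × 9.81 × 7.32 = 71809 Pa ≈ 71.8 kPa.

P ≈ 71.8 kPa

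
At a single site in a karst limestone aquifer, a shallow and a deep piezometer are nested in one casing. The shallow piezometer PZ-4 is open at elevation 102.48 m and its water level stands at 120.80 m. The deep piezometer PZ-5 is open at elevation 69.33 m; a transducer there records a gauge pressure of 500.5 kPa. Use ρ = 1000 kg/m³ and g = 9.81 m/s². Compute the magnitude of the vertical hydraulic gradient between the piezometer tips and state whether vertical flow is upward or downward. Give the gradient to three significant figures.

|i_v| ≈ 0.0136; vertical flow is downward

Total head at PZ-4: h = 120.80 m (water level in the standpipe).
Pressure head at PZ-5: ψ = P/(ρg) = 500.5×1000 / (1000 × 9.81) = 51.02 m.
Total head at PZ-5: h = z + ψ = 69.33 + 51.02 = 120.35 m.
Δh = h(PZ-4) − h(PZ-5) = 120.80 − 120.35 = 0.45 m.
Vertical separation Δz = 102.48 − 69.33 = 33.15 m.
|i_v| = |Δh| / Δz = 0.45 / 33.15 = 0.0136.
Head is higher in the shallow piezometer, so vertical flow is downward (recharge condition).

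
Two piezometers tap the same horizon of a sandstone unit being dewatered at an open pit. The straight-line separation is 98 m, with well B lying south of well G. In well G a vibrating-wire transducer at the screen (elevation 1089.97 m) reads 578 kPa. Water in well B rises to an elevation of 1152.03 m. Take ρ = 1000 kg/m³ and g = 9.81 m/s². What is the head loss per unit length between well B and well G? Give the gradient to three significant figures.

i ≈ 0.0320 m/m

Pressure head at well G: ψ = P/(ρg) = 578×1000 / (1000 × 9.81) = 58.92 m.
Total head at well G: h = z + ψ = 1089.97 + 58.92 = 1148.89 m.
Total head at well B: h = 1152.03 m (water level in the piezometer is the total head).
Head difference: h(well G) − h(well B) = 1148.89 − 1152.03 = -3.14 m.
Hydraulic gradient: i = |Δh| / L = 3.14 / 98 = 0.0320.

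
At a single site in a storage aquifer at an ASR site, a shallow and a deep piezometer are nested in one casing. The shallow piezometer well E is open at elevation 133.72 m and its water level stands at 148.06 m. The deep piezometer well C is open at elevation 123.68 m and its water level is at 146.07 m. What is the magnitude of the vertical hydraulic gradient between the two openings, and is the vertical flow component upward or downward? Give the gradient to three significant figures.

|i_v| ≈ 0.198; vertical flow is downward

Total head at well E: h = 148.06 m (water level in the standpipe).
Total head at well C: h = 146.07 m.
Δh = h(well E) − h(well C) = 148.06 − 146.07 = 1.99 m.
Vertical separation Δz = 133.72 − 123.68 = 10.04 m.
|i_v| = |Δh| / Δz = 1.99 / 10.04 = 0.198.
Head is higher in the shallow piezometer, so vertical flow is downward (recharge condition).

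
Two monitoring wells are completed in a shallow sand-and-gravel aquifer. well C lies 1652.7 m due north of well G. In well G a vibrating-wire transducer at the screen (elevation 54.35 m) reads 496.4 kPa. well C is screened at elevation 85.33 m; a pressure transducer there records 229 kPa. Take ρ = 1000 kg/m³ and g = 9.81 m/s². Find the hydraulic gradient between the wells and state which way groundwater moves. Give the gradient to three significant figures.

Pressure head at well G: ψ = P/(ρg) = 496.4×1000 / (1000 × 9.81) = 50.60 m.
Total head at well G: h = z + ψ = 54.35 + 50.60 = 104.95 m.
Pressure head at well C: ψ = P/(ρg) = 229×1000 / (1000 × 9.81) = 23.34 m.
Total head at well C: h = z + ψ = 85.33 + 23.34 = 108.67 m.
Head difference: h(well G) − h(well C) = 104.95 − 108.67 = -3.72 m.
Hydraulic gradient: i = |Δh| / L = 3.72 / 1652.7 = 0.00225.
Flow is from higher to lower head: from well C toward well G, i.e. toward the south.

i ≈ 0.00225; groundwater flows toward the south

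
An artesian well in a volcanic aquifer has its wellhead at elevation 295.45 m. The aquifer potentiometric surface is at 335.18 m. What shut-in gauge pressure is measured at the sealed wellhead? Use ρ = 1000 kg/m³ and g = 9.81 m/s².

Head above the cap: Δh = 335.18 − 295.45 = 39.73 m.
P = ρgΔh = 1000 × 9.81 × 39.73 = 389751 Pa ≈ 390 kPa.

P ≈ 390 kPa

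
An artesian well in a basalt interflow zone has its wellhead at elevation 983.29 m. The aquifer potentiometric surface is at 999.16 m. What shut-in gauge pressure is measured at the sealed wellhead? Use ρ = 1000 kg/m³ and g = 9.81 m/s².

Head above the cap: Δh = 999.16 − 983.29 = 15.87 m.
P = ρgΔh = 1000 × 9.81 × 15.87 = 155685 Pa ≈ 156 kPa.

P ≈ 156 kPa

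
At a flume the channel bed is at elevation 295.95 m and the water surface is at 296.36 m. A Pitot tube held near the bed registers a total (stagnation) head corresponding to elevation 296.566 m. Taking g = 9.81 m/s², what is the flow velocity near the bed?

Near the bed, under hydrostatic conditions, the piezometric head (z + ψ) equals the free-surface elevation, 296.36 m.
Velocity head = total − piezometric = 296.566 − 296.36 = 0.206 m.
v = √(2g·h_v) = √(2 × 9.81 × 0.206) = 2.01 m/s.

v ≈ 2.01 m/s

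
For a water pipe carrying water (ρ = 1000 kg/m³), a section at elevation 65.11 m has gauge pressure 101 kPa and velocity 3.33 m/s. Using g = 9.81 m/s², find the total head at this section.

Pressure head ψ = P/(ρg) = 101×1000 / (1000 × 9.81) = 10.30 m.
Velocity head = v²/(2g) = 3.33² / (2 × 9.81) = 0.565 m.
h = z + ψ + v²/(2g) = 65.11 + 10.30 + 0.565 = 75.97 m.

h ≈ 75.97 m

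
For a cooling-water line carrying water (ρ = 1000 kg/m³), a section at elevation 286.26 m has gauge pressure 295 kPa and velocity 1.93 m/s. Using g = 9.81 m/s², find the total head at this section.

h ≈ 316.52 m

Pressure head ψ = P/(ρg) = 295×1000 / (1000 × 9.81) = 30.07 m.
Velocity head = v²/(2g) = 1.93² / (2 × 9.81) = 0.190 m.
h = z + ψ + v²/(2g) = 286.26 + 30.07 + 0.190 = 316.52 m.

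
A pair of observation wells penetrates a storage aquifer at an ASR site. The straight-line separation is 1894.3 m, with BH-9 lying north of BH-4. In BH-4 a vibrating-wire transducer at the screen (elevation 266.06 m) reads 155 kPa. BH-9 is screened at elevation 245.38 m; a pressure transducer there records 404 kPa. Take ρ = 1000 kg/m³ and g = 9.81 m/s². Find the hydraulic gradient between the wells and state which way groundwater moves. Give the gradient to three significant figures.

i ≈ 0.00248; groundwater flows toward the south

Pressure head at BH-4: ψ = P/(ρg) = 155×1000 / (1000 × 9.81) = 15.80 m.
Total head at BH-4: h = z + ψ = 266.06 + 15.80 = 281.86 m.
Pressure head at BH-9: ψ = P/(ρg) = 404×1000 / (1000 × 9.81) = 41.18 m.
Total head at BH-9: h = z + ψ = 245.38 + 41.18 = 286.56 m.
Head difference: h(BH-4) − h(BH-9) = 281.86 − 286.56 = -4.70 m.
Hydraulic gradient: i = |Δh| / L = 4.70 / 1894.3 = 0.00248.
Flow is from higher to lower head: from BH-9 toward BH-4, i.e. toward the south.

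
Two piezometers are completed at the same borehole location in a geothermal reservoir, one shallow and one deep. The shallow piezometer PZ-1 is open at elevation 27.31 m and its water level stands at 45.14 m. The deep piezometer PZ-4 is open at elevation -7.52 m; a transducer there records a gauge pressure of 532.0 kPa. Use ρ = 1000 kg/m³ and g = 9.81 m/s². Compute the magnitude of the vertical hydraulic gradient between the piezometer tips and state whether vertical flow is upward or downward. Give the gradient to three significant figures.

Total head at PZ-1: h = 45.14 m (water level in the standpipe).
Pressure head at PZ-4: ψ = P/(ρg) = 532.0×1000 / (1000 × 9.81) = 54.23 m.
Total head at PZ-4: h = z + ψ = -7.52 + 54.23 = 46.71 m.
Δh = h(PZ-1) − h(PZ-4) = 45.14 − 46.71 = -1.57 m.
Vertical separation Δz = 27.31 − (-7.52) = 34.83 m.
|i_v| = |Δh| / Δz = 1.57 / 34.83 = 0.0451.
Head is higher in the deep piezometer, so vertical flow is upward (discharge condition).

|i_v| ≈ 0.0451; vertical flow is upward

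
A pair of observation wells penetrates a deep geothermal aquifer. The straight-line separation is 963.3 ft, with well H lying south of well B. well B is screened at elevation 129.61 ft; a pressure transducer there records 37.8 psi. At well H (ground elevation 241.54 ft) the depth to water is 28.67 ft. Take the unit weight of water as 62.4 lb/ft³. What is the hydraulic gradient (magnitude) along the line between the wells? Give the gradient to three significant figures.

Pressure head at well B: ψ = 144·P/γ = 144 × 37.8 / 62.4 = 87.23 ft.
Total head at well B: h = z + ψ = 129.61 + 87.23 = 216.84 ft.
Total head at well H: h = 241.54 − 28.67 = 212.87 ft.
Head difference: h(well B) − h(well H) = 216.84 − 212.87 = 3.97 ft.
Hydraulic gradient: i = |Δh| / L = 3.97 / 963.3 = 0.00412.

i ≈ 0.00412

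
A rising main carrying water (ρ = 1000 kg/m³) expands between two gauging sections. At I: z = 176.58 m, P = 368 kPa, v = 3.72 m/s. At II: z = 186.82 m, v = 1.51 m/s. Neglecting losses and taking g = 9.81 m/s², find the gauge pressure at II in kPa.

Pressure head at I: ψ₁ = P₁/(ρg) = 368×1000 / (1000 × 9.81) = 37.51 m.
Velocity heads: v₁²/2g = 3.72²/19.62 = 0.705 m; v₂²/2g = 1.51²/19.62 = 0.116 m.
Total head H = z₁ + ψ₁ + v₁²/2g = 176.58 + 37.51 + 0.705 = 214.80 m.
ψ₂ = H − z₂ − v₂²/2g = 214.80 − 186.82 − 0.116 = 27.86 m.
P₂ = ρgψ₂ = 1000 × 9.81 × 27.86 ≈ 273 kPa.

P₂ ≈ 273 kPa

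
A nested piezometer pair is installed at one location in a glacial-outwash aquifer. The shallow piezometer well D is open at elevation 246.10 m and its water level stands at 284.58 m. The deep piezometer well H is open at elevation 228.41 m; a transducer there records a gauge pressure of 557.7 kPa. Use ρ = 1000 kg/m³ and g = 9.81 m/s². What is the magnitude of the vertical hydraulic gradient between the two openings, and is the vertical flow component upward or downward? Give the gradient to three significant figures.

|i_v| ≈ 0.0384; vertical flow is upward

Total head at well D: h = 284.58 m (water level in the standpipe).
Pressure head at well H: ψ = P/(ρg) = 557.7×1000 / (1000 × 9.81) = 56.85 m.
Total head at well H: h = z + ψ = 228.41 + 56.85 = 285.26 m.
Δh = h(well D) − h(well H) = 284.58 − 285.26 = -0.68 m.
Vertical separation Δz = 246.10 − 228.41 = 17.69 m.
|i_v| = |Δh| / Δz = 0.68 / 17.69 = 0.0384.
Head is higher in the deep piezometer, so vertical flow is upward (discharge condition).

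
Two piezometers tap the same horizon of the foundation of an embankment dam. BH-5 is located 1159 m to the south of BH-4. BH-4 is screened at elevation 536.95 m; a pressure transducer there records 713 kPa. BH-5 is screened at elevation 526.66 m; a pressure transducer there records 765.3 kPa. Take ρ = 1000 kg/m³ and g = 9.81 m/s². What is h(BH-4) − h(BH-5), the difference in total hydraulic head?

Pressure head at BH-4: ψ = P/(ρg) = 713×1000 / (1000 × 9.81) = 72.68 m.
Total head at BH-4: h = z + ψ = 536.95 + 72.68 = 609.63 m.
Pressure head at BH-5: ψ = P/(ρg) = 765.3×1000 / (1000 × 9.81) = 78.01 m.
Total head at BH-5: h = z + ψ = 526.66 + 78.01 = 604.67 m.
Head difference: h(BH-4) − h(BH-5) = 609.63 − 604.67 = 4.96 m.

Δh ≈ 4.96 m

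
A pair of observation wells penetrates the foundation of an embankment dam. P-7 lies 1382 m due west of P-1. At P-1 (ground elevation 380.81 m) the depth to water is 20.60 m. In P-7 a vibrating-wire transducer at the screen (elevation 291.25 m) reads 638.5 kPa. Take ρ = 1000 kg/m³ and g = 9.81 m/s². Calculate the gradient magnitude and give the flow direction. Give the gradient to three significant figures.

Total head at P-1: h = 380.81 − 20.60 = 360.21 m.
Pressure head at P-7: ψ = P/(ρg) = 638.5×1000 / (1000 × 9.81) = 65.09 m.
Total head at P-7: h = z + ψ = 291.25 + 65.09 = 356.34 m.
Head difference: h(P-1) − h(P-7) = 360.21 − 356.34 = 3.87 m.
Hydraulic gradient: i = |Δh| / L = 3.87 / 1382 = 0.00280.
Flow is from higher to lower head: from P-1 toward P-7, i.e. toward the west.

i ≈ 0.00280; groundwater flows toward the west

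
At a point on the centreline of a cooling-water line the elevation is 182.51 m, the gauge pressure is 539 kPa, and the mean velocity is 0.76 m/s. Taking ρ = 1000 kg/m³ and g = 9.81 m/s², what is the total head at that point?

h ≈ 237.48 m

Pressure head ψ = P/(ρg) = 539×1000 / (1000 × 9.81) = 54.94 m.
Velocity head = v²/(2g) = 0.76² / (2 × 9.81) = 0.029 m.
h = z + ψ + v²/(2g) = 182.51 + 54.94 + 0.029 = 237.48 m.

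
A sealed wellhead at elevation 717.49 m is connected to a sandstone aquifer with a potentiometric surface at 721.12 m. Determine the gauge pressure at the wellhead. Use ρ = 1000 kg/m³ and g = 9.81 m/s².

P ≈ 35.6 kPa

Head above the cap: Δh = 721.12 − 717.49 = 3.63 m.
P = ρgΔh = 1000 × 9.81 × 3.63 = 35610 Pa ≈ 35.6 kPa.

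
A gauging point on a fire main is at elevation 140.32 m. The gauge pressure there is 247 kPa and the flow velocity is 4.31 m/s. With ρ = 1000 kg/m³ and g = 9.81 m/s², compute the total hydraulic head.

Pressure head ψ = P/(ρg) = 247×1000 / (1000 × 9.81) = 25.18 m.
Velocity head = v²/(2g) = 4.31² / (2 × 9.81) = 0.947 m.
h = z + ψ + v²/(2g) = 140.32 + 25.18 + 0.947 = 166.45 m.

h ≈ 166.45 m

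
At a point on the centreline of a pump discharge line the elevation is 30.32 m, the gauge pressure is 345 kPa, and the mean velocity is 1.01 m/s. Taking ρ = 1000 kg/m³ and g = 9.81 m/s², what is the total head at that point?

h ≈ 65.54 m

Pressure head ψ = P/(ρg) = 345×1000 / (1000 × 9.81) = 35.17 m.
Velocity head = v²/(2g) = 1.01² / (2 × 9.81) = 0.052 m.
h = z + ψ + v²/(2g) = 30.32 + 35.17 + 0.052 = 65.54 m.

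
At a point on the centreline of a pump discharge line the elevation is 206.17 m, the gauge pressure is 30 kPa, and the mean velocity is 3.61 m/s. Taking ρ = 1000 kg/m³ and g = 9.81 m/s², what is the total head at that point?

Pressure head ψ = P/(ρg) = 30×1000 / (1000 × 9.81) = 3.06 m.
Velocity head = v²/(2g) = 3.61² / (2 × 9.81) = 0.664 m.
h = z + ψ + v²/(2g) = 206.17 + 3.06 + 0.664 = 209.89 m.

h ≈ 209.89 m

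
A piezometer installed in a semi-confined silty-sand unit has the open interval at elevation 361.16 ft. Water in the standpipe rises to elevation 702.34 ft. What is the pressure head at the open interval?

Total head h = 702.34 ft (the water-surface elevation in the piezometer).
Pressure head ψ = h − z = 702.34 − 361.16 = 341.18 ft.

ψ ≈ 341.18 ft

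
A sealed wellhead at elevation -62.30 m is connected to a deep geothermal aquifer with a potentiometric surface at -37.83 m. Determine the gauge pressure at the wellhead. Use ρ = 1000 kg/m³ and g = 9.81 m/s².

Head above the cap: Δh = -37.83 − (-62.30) = 24.47 m.
P = ρgΔh = 1000 × 9.81 × 24.47 = 240051 Pa ≈ 240 kPa.

P ≈ 240 kPa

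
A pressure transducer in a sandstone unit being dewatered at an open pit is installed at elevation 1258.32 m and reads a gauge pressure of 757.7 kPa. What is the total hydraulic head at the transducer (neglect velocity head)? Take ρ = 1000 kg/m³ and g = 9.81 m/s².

ψ = P/(ρg) = 757.7×1000 / (1000 × 9.81) = 77.24 m.
h = z + ψ = 1258.32 + 77.24 = 1335.56 m.

h ≈ 1335.56 m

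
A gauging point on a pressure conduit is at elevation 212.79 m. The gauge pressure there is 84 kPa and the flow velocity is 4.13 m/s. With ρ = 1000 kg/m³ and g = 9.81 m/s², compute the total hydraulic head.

Pressure head ψ = P/(ρg) = 84×1000 / (1000 × 9.81) = 8.56 m.
Velocity head = v²/(2g) = 4.13² / (2 × 9.81) = 0.869 m.
h = z + ψ + v²/(2g) = 212.79 + 8.56 + 0.869 = 222.22 m.

h ≈ 222.22 m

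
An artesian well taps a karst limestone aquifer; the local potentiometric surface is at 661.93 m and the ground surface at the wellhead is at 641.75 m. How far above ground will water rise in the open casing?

≈ 20.18 m above ground

Water rises to the potentiometric surface, so the rise above ground = 661.93 − 641.75 = 20.18 m.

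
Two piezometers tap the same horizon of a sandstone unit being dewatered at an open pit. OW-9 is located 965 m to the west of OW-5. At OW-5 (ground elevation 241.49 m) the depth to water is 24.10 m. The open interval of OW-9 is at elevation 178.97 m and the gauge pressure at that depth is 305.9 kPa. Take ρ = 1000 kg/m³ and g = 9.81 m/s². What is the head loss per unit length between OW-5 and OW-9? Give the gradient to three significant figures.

Total head at OW-5: h = 241.49 − 24.10 = 217.39 m.
Pressure head at OW-9: ψ = P/(ρg) = 305.9×1000 / (1000 × 9.81) = 31.18 m.
Total head at OW-9: h = z + ψ = 178.97 + 31.18 = 210.15 m.
Head difference: h(OW-5) − h(OW-9) = 217.39 − 210.15 = 7.24 m.
Hydraulic gradient: i = |Δh| / L = 7.24 / 965 = 0.00750.

i ≈ 0.00750 m/m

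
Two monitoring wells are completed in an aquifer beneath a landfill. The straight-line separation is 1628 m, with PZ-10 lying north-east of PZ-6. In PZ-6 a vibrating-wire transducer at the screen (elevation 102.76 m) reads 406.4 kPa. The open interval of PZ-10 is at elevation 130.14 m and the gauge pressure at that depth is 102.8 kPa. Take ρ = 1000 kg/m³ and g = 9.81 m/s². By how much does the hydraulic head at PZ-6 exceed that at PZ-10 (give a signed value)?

Pressure head at PZ-6: ψ = P/(ρg) = 406.4×1000 / (1000 × 9.81) = 41.43 m.
Total head at PZ-6: h = z + ψ = 102.76 + 41.43 = 144.19 m.
Pressure head at PZ-10: ψ = P/(ρg) = 102.8×1000 / (1000 × 9.81) = 10.48 m.
Total head at PZ-10: h = z + ψ = 130.14 + 10.48 = 140.62 m.
Head difference: h(PZ-6) − h(PZ-10) = 144.19 − 140.62 = 3.57 m.

Δh ≈ 3.57 m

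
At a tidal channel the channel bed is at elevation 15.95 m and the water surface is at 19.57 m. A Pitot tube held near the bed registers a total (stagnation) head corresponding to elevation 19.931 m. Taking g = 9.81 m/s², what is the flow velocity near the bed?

Near the bed, under hydrostatic conditions, the piezometric head (z + ψ) equals the free-surface elevation, 19.57 m.
Velocity head = total − piezometric = 19.931 − 19.57 = 0.361 m.
v = √(2g·h_v) = √(2 × 9.81 × 0.361) = 2.66 m/s.

v ≈ 2.66 m/s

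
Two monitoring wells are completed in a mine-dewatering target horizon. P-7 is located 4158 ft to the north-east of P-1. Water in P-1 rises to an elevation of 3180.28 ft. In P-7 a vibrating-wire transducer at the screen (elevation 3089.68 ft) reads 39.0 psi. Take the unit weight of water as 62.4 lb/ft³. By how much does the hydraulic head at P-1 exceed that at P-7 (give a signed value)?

Total head at P-1: h = 3180.28 ft (water level in the piezometer is the total head).
Pressure head at P-7: ψ = 144·P/γ = 144 × 39.0 / 62.4 = 90.00 ft.
Total head at P-7: h = z + ψ = 3089.68 + 90.00 = 3179.68 ft.
Head difference: h(P-1) − h(P-7) = 3180.28 − 3179.68 = 0.60 ft.

Δh ≈ 0.60 ft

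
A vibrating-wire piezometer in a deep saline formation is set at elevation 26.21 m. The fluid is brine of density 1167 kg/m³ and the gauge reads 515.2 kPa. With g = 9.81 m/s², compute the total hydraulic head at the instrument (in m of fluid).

ψ = P/(ρg) = 515.2×1000 / (1167 × 9.81) = 45.00 m.
h = z + ψ = 26.21 + 45.00 = 71.21 m.

h ≈ 71.21 m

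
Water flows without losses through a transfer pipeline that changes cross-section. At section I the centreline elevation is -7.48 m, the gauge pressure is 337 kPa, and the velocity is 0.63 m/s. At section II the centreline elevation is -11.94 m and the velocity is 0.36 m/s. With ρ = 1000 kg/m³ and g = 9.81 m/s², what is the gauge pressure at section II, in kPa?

P₂ ≈ 381 kPa

Pressure head at I: ψ₁ = P₁/(ρg) = 337×1000 / (1000 × 9.81) = 34.35 m.
Velocity heads: v₁²/2g = 0.63²/19.62 = 0.020 m; v₂²/2g = 0.36²/19.62 = 0.007 m.
Total head H = z₁ + ψ₁ + v₁²/2g = -7.48 + 34.35 + 0.020 = 26.89 m.
ψ₂ = H − z₂ − v₂²/2g = 26.89 − (-11.94) − 0.007 = 38.82 m.
P₂ = ρgψ₂ = 1000 × 9.81 × 38.82 ≈ 381 kPa.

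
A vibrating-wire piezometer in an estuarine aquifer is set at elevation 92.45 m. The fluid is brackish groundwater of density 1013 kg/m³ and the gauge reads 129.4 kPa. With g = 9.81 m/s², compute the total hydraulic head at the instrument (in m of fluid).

h ≈ 105.47 m

ψ = P/(ρg) = 129.4×1000 / (1013 × 9.81) = 13.02 m.
h = z + ψ = 92.45 + 13.02 = 105.47 m.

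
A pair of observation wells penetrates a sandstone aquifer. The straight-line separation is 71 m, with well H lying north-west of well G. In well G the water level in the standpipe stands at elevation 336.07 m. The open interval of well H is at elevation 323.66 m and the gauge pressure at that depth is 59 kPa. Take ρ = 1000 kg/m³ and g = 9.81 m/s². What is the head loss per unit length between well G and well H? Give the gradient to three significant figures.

i ≈ 0.0901 m/m

Total head at well G: h = 336.07 m (water level in the piezometer is the total head).
Pressure head at well H: ψ = P/(ρg) = 59×1000 / (1000 × 9.81) = 6.01 m.
Total head at well H: h = z + ψ = 323.66 + 6.01 = 329.67 m.
Head difference: h(well G) − h(well H) = 336.07 − 329.67 = 6.40 m.
Hydraulic gradient: i = |Δh| / L = 6.40 / 71 = 0.0901.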